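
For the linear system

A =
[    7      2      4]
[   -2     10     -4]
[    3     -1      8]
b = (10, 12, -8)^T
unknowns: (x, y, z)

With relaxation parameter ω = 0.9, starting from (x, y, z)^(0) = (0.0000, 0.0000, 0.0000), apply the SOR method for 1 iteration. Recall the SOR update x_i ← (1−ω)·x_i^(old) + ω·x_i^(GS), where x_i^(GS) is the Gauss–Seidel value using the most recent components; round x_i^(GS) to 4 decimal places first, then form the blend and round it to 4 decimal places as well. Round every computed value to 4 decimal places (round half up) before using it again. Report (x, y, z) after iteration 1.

Iteration 1:
  x: GS value = (10 - (2)·0.0000 - (4)·0.0000) / (7) = 1.4286;  x ← (1−ω)·0.0000 + ω·1.4286 = 1.2857
  y: GS value = (12 - (-2)·1.2857 - (-4)·0.0000) / (10) = 1.4571;  y ← (1−ω)·0.0000 + ω·1.4571 = 1.3114
  z: GS value = (-8 - (3)·1.2857 - (-1)·1.3114) / (8) = -1.3182;  z ← (1−ω)·0.0000 + ω·-1.3182 = -1.1864

(1.2857, 1.3114, -1.1864)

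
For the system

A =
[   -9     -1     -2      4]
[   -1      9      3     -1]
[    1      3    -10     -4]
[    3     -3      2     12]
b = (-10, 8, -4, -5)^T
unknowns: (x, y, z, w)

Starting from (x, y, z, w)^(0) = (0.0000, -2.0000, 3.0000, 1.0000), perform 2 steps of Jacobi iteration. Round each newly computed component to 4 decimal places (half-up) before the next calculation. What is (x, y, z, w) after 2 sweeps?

(0.6148, 1.0549, 1.0778, -0.5944)

Iteration 1:
  x = (-10 - (-1)·-2.0000 - (-2)·3.0000 - (4)·1.0000) / (-9) = 1.1111
  y = (8 - (-1)·0.0000 - (3)·3.0000 - (-1)·1.0000) / (9) = 0.0000
  z = (-4 - (1)·0.0000 - (3)·-2.0000 - (-4)·1.0000) / (-10) = -0.6000
  w = (-5 - (3)·0.0000 - (-3)·-2.0000 - (2)·3.0000) / (12) = -1.4167
Iteration 2:
  x = (-10 - (-1)·0.0000 - (-2)·-0.6000 - (4)·-1.4167) / (-9) = 0.6148
  y = (8 - (-1)·1.1111 - (3)·-0.6000 - (-1)·-1.4167) / (9) = 1.0549
  z = (-4 - (1)·1.1111 - (3)·0.0000 - (-4)·-1.4167) / (-10) = 1.0778
  w = (-5 - (3)·1.1111 - (-3)·0.0000 - (2)·-0.6000) / (12) = -0.5944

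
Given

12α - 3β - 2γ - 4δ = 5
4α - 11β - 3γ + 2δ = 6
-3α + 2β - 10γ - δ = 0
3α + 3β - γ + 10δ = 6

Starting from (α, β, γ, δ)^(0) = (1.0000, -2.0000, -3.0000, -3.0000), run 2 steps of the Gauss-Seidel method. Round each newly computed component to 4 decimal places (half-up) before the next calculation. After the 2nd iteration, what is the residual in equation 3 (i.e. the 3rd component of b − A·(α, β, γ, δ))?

-1.0079

Iteration 1:
  α = (5 - (-3)·-2.0000 - (-2)·-3.0000 - (-4)·-3.0000) / (12) = -1.5833
  β = (6 - (4)·-1.5833 - (-3)·-3.0000 - (2)·-3.0000) / (-11) = -0.8485
  γ = (0 - (-3)·-1.5833 - (2)·-0.8485 - (-1)·-3.0000) / (-10) = 0.6053
  δ = (6 - (3)·-1.5833 - (3)·-0.8485 - (-1)·0.6053) / (10) = 1.3901
Iteration 2:
  α = (5 - (-3)·-0.8485 - (-2)·0.6053 - (-4)·1.3901) / (12) = 0.7688
  β = (6 - (4)·0.7688 - (-3)·0.6053 - (2)·1.3901) / (-11) = -0.1782
  γ = (0 - (-3)·0.7688 - (2)·-0.1782 - (-1)·1.3901) / (-10) = -0.4053
  δ = (6 - (3)·0.7688 - (3)·-0.1782 - (-1)·-0.4053) / (10) = 0.3823
Residual b − A·x = (-4.0416, -1.0159, -1.0079, -0.0001)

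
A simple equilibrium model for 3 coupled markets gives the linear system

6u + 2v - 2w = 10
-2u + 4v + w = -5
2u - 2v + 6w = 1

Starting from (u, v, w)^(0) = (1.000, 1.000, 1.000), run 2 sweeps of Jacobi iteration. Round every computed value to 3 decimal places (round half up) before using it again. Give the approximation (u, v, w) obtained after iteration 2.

Iteration 1:
  u = (10 - (2)·1.000 - (-2)·1.000) / (6) = 1.667
  v = (-5 - (-2)·1.000 - (1)·1.000) / (4) = -1.000
  w = (1 - (2)·1.000 - (-2)·1.000) / (6) = 0.167
Iteration 2:
  u = (10 - (2)·-1.000 - (-2)·0.167) / (6) = 2.056
  v = (-5 - (-2)·1.667 - (1)·0.167) / (4) = -0.458
  w = (1 - (2)·1.667 - (-2)·-1.000) / (6) = -0.722

(2.056, -0.458, -0.722)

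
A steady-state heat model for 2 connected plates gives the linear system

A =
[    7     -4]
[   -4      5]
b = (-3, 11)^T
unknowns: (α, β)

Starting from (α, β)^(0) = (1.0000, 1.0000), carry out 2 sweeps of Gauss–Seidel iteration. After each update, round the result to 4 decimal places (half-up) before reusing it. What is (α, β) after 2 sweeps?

Iteration 1:
  α = (-3 - (-4)·1.0000) / (7) = 0.1429
  β = (11 - (-4)·0.1429) / (5) = 2.3143
Iteration 2:
  α = (-3 - (-4)·2.3143) / (7) = 0.8939
  β = (11 - (-4)·0.8939) / (5) = 2.9151

(0.8939, 2.9151)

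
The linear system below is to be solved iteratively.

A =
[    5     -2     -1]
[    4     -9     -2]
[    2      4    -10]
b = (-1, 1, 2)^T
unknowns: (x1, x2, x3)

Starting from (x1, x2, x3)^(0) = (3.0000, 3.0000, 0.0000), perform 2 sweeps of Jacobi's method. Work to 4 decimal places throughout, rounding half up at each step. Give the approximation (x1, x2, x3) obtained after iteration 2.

(0.6089, -0.0222, 0.4889)

Iteration 1:
  x1 = (-1 - (-2)·3.0000 - (-1)·0.0000) / (5) = 1.0000
  x2 = (1 - (4)·3.0000 - (-2)·0.0000) / (-9) = 1.2222
  x3 = (2 - (2)·3.0000 - (4)·3.0000) / (-10) = 1.6000
Iteration 2:
  x1 = (-1 - (-2)·1.2222 - (-1)·1.6000) / (5) = 0.6089
  x2 = (1 - (4)·1.0000 - (-2)·1.6000) / (-9) = -0.0222
  x3 = (2 - (2)·1.0000 - (4)·1.2222) / (-10) = 0.4889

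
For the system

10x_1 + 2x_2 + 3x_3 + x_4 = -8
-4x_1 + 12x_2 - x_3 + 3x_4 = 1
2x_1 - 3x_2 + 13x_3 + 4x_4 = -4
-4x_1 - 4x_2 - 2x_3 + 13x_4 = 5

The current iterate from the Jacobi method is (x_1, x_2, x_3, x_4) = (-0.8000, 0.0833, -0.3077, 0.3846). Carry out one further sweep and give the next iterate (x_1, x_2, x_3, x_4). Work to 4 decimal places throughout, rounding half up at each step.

(-0.7628, -0.3051, -0.2837, 0.1168)

One sweep:
  x_1 = (-8 - (2)·0.0833 - (3)·-0.3077 - (1)·0.3846) / (10) = -0.7628
  x_2 = (1 - (-4)·-0.8000 - (-1)·-0.3077 - (3)·0.3846) / (12) = -0.3051
  x_3 = (-4 - (2)·-0.8000 - (-3)·0.0833 - (4)·0.3846) / (13) = -0.2837
  x_4 = (5 - (-4)·-0.8000 - (-4)·0.0833 - (-2)·-0.3077) / (13) = 0.1168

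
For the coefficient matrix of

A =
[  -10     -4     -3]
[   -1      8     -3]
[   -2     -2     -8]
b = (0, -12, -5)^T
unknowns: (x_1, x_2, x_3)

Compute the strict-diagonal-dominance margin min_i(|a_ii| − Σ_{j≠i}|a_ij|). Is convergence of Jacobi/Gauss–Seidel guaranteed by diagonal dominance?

3

row 1: |-10| − (4+3) = 3
row 2: |8| − (1+3) = 4
row 3: |-8| − (2+2) = 4
minimum over rows = 3 → strictly diagonally dominant (convergence guaranteed)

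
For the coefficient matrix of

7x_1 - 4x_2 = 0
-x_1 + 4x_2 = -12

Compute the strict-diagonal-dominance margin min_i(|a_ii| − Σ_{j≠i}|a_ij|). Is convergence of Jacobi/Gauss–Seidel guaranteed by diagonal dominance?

row 1: |7| − (4) = 3
row 2: |4| − (1) = 3
minimum over rows = 3 → strictly diagonally dominant (convergence guaranteed)

3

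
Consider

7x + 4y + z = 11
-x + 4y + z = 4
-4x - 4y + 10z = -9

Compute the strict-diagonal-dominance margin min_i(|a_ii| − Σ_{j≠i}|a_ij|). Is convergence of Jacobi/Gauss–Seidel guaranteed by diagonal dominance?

2

row 1: |7| − (4+1) = 2
row 2: |4| − (1+1) = 2
row 3: |10| − (4+4) = 2
minimum over rows = 2 → strictly diagonally dominant (convergence guaranteed)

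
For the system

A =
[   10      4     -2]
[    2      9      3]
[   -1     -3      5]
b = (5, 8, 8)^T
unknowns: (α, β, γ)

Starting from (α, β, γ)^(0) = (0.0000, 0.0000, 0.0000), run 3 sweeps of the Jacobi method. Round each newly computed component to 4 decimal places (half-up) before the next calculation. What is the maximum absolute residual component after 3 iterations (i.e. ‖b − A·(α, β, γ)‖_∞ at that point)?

Iteration 1:
  α = (5 - (4)·0.0000 - (-2)·0.0000) / (10) = 0.5000
  β = (8 - (2)·0.0000 - (3)·0.0000) / (9) = 0.8889
  γ = (8 - (-1)·0.0000 - (-3)·0.0000) / (5) = 1.6000
Iteration 2:
  α = (5 - (4)·0.8889 - (-2)·1.6000) / (10) = 0.4644
  β = (8 - (2)·0.5000 - (3)·1.6000) / (9) = 0.2444
  γ = (8 - (-1)·0.5000 - (-3)·0.8889) / (5) = 2.2333
Iteration 3:
  α = (5 - (4)·0.2444 - (-2)·2.2333) / (10) = 0.8489
  β = (8 - (2)·0.4644 - (3)·2.2333) / (9) = 0.0413
  γ = (8 - (-1)·0.4644 - (-3)·0.2444) / (5) = 1.8395
Residual b − A·x = (0.0248, 0.4120, -0.2247); ∞-norm = 0.4120

0.4120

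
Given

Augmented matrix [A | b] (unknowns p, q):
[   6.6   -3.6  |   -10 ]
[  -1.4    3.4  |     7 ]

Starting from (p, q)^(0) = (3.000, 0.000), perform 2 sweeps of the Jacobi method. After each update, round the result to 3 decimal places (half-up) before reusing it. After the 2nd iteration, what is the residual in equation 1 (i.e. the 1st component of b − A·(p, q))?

-6.695

Iteration 1:
  p = (-10 - (-3.6)·0.000) / (6.6) = -1.515
  q = (7 - (-1.4)·3.000) / (3.4) = 3.294
Iteration 2:
  p = (-10 - (-3.6)·3.294) / (6.6) = 0.282
  q = (7 - (-1.4)·-1.515) / (3.4) = 1.435
Residual b − A·x = (-6.695, 2.516)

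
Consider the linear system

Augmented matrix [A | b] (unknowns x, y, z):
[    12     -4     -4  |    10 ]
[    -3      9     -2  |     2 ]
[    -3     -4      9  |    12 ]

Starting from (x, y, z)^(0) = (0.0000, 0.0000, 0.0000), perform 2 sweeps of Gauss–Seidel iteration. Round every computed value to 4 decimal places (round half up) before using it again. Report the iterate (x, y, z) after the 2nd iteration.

(1.6111, 1.1667, 2.3889)

Iteration 1:
  x = (10 - (-4)·0.0000 - (-4)·0.0000) / (12) = 0.8333
  y = (2 - (-3)·0.8333 - (-2)·0.0000) / (9) = 0.5000
  z = (12 - (-3)·0.8333 - (-4)·0.5000) / (9) = 1.8333
Iteration 2:
  x = (10 - (-4)·0.5000 - (-4)·1.8333) / (12) = 1.6111
  y = (2 - (-3)·1.6111 - (-2)·1.8333) / (9) = 1.1667
  z = (12 - (-3)·1.6111 - (-4)·1.1667) / (9) = 2.3889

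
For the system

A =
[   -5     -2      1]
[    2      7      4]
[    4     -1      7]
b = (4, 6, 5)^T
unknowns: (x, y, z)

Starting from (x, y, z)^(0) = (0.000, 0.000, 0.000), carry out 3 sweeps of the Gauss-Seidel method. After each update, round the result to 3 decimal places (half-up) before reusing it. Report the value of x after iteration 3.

Iteration 1:
  x = (4 - (-2)·0.000 - (1)·0.000) / (-5) = -0.800
  y = (6 - (2)·-0.800 - (4)·0.000) / (7) = 1.086
  z = (5 - (4)·-0.800 - (-1)·1.086) / (7) = 1.327
Iteration 2:
  x = (4 - (-2)·1.086 - (1)·1.327) / (-5) = -0.969
  y = (6 - (2)·-0.969 - (4)·1.327) / (7) = 0.376
  z = (5 - (4)·-0.969 - (-1)·0.376) / (7) = 1.322
Iteration 3:
  x = (4 - (-2)·0.376 - (1)·1.322) / (-5) = -0.686
  y = (6 - (2)·-0.686 - (4)·1.322) / (7) = 0.298
  z = (5 - (4)·-0.686 - (-1)·0.298) / (7) = 1.149

-0.686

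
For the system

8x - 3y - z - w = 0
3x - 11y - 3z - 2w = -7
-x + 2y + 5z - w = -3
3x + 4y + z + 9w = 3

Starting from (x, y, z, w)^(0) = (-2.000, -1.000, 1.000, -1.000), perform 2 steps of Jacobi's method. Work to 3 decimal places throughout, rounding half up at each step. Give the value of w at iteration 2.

0.547

Iteration 1:
  x = (0 - (-3)·-1.000 - (-1)·1.000 - (-1)·-1.000) / (8) = -0.375
  y = (-7 - (3)·-2.000 - (-3)·1.000 - (-2)·-1.000) / (-11) = 0.000
  z = (-3 - (-1)·-2.000 - (2)·-1.000 - (-1)·-1.000) / (5) = -0.800
  w = (3 - (3)·-2.000 - (4)·-1.000 - (1)·1.000) / (9) = 1.333
Iteration 2:
  x = (0 - (-3)·0.000 - (-1)·-0.800 - (-1)·1.333) / (8) = 0.067
  y = (-7 - (3)·-0.375 - (-3)·-0.800 - (-2)·1.333) / (-11) = 0.510
  z = (-3 - (-1)·-0.375 - (2)·0.000 - (-1)·1.333) / (5) = -0.408
  w = (3 - (3)·-0.375 - (4)·0.000 - (1)·-0.800) / (9) = 0.547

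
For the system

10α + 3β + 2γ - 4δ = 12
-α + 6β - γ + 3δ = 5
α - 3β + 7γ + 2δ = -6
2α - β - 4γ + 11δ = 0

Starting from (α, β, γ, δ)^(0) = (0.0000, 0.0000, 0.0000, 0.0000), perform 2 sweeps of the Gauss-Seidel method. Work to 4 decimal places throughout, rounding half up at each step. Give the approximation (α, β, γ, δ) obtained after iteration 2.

(0.8723, 1.0497, -0.4355, -0.2215)

Iteration 1:
  α = (12 - (3)·0.0000 - (2)·0.0000 - (-4)·0.0000) / (10) = 1.2000
  β = (5 - (-1)·1.2000 - (-1)·0.0000 - (3)·0.0000) / (6) = 1.0333
  γ = (-6 - (1)·1.2000 - (-3)·1.0333 - (2)·0.0000) / (7) = -0.5857
  δ = (0 - (2)·1.2000 - (-1)·1.0333 - (-4)·-0.5857) / (11) = -0.3372
Iteration 2:
  α = (12 - (3)·1.0333 - (2)·-0.5857 - (-4)·-0.3372) / (10) = 0.8723
  β = (5 - (-1)·0.8723 - (-1)·-0.5857 - (3)·-0.3372) / (6) = 1.0497
  γ = (-6 - (1)·0.8723 - (-3)·1.0497 - (2)·-0.3372) / (7) = -0.4355
  δ = (0 - (2)·0.8723 - (-1)·1.0497 - (-4)·-0.4355) / (11) = -0.2215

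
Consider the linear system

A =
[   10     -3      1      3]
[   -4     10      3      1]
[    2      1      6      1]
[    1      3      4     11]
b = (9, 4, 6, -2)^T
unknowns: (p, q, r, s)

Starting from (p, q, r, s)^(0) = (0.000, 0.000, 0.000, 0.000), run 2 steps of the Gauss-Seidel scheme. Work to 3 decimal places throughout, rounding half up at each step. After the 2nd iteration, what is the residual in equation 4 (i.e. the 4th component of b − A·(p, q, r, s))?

0.001

Iteration 1:
  p = (9 - (-3)·0.000 - (1)·0.000 - (3)·0.000) / (10) = 0.900
  q = (4 - (-4)·0.900 - (3)·0.000 - (1)·0.000) / (10) = 0.760
  r = (6 - (2)·0.900 - (1)·0.760 - (1)·0.000) / (6) = 0.573
  s = (-2 - (1)·0.900 - (3)·0.760 - (4)·0.573) / (11) = -0.679
Iteration 2:
  p = (9 - (-3)·0.760 - (1)·0.573 - (3)·-0.679) / (10) = 1.274
  q = (4 - (-4)·1.274 - (3)·0.573 - (1)·-0.679) / (10) = 0.806
  r = (6 - (2)·1.274 - (1)·0.806 - (1)·-0.679) / (6) = 0.554
  s = (-2 - (1)·1.274 - (3)·0.806 - (4)·0.554) / (11) = -0.719
Residual b − A·x = (0.281, 0.093, 0.041, 0.001)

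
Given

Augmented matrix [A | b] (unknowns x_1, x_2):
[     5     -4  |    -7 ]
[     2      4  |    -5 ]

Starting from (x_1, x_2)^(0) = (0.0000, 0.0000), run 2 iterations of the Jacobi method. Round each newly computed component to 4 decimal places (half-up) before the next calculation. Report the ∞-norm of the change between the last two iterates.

Iteration 1:
  x_1 = (-7 - (-4)·0.0000) / (5) = -1.4000
  x_2 = (-5 - (2)·0.0000) / (4) = -1.2500
Iteration 2:
  x_1 = (-7 - (-4)·-1.2500) / (5) = -2.4000
  x_2 = (-5 - (2)·-1.4000) / (4) = -0.5500
Change: (-1.0000, 0.7000) → max |·| = 1.0000

1.0000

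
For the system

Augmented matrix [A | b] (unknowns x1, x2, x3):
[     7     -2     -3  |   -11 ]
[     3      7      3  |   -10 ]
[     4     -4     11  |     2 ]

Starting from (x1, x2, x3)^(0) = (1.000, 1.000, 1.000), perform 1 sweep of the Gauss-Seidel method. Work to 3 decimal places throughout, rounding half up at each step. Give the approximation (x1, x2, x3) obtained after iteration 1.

(-0.857, -1.490, -0.048)

Iteration 1:
  x1 = (-11 - (-2)·1.000 - (-3)·1.000) / (7) = -0.857
  x2 = (-10 - (3)·-0.857 - (3)·1.000) / (7) = -1.490
  x3 = (2 - (4)·-0.857 - (-4)·-1.490) / (11) = -0.048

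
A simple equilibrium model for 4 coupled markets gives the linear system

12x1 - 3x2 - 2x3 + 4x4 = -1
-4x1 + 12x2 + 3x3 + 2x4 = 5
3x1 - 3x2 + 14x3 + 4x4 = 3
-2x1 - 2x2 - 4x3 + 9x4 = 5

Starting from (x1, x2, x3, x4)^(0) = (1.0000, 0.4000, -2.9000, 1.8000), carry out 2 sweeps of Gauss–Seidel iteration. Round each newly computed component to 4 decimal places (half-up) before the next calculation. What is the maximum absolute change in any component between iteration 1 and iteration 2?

0.9633

Iteration 1:
  x1 = (-1 - (-3)·0.4000 - (-2)·-2.9000 - (4)·1.8000) / (12) = -1.0667
  x2 = (5 - (-4)·-1.0667 - (3)·-2.9000 - (2)·1.8000) / (12) = 0.4861
  x3 = (3 - (3)·-1.0667 - (-3)·0.4861 - (4)·1.8000) / (14) = 0.0327
  x4 = (5 - (-2)·-1.0667 - (-2)·0.4861 - (-4)·0.0327) / (9) = 0.4411
Iteration 2:
  x1 = (-1 - (-3)·0.4861 - (-2)·0.0327 - (4)·0.4411) / (12) = -0.1034
  x2 = (5 - (-4)·-0.1034 - (3)·0.0327 - (2)·0.4411) / (12) = 0.3005
  x3 = (3 - (3)·-0.1034 - (-3)·0.3005 - (4)·0.4411) / (14) = 0.1748
  x4 = (5 - (-2)·-0.1034 - (-2)·0.3005 - (-4)·0.1748) / (9) = 0.6770
Change: (0.9633, -0.1856, 0.1421, 0.2359) → max |·| = 0.9633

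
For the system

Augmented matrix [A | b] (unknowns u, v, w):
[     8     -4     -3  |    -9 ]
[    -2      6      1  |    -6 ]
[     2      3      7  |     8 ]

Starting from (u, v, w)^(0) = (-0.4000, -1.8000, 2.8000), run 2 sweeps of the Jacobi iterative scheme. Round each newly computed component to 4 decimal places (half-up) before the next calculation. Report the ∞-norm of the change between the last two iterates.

0.1893

Iteration 1:
  u = (-9 - (-4)·-1.8000 - (-3)·2.8000) / (8) = -0.9750
  v = (-6 - (-2)·-0.4000 - (1)·2.8000) / (6) = -1.6000
  w = (8 - (2)·-0.4000 - (3)·-1.8000) / (7) = 2.0286
Iteration 2:
  u = (-9 - (-4)·-1.6000 - (-3)·2.0286) / (8) = -1.1643
  v = (-6 - (-2)·-0.9750 - (1)·2.0286) / (6) = -1.6631
  w = (8 - (2)·-0.9750 - (3)·-1.6000) / (7) = 2.1071
Change: (-0.1893, -0.0631, 0.0785) → max |·| = 0.1893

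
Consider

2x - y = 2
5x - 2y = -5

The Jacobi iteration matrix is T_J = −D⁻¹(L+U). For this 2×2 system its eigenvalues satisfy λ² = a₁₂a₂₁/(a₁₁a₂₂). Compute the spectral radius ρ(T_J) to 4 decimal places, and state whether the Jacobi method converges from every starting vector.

a₁₂a₂₁/(a₁₁a₂₂) = (-1)·(5) / ((2)·(-2)) = 1.250000
ρ = √|1.250000| = √1.250000 = 1.1180
ρ > 1, so Jacobi diverges

1.1180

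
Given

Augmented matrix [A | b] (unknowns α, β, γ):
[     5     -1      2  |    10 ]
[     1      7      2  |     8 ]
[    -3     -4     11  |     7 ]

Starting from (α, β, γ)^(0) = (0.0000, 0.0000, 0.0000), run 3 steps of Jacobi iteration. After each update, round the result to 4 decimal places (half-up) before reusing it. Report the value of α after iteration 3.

Iteration 1:
  α = (10 - (-1)·0.0000 - (2)·0.0000) / (5) = 2.0000
  β = (8 - (1)·0.0000 - (2)·0.0000) / (7) = 1.1429
  γ = (7 - (-3)·0.0000 - (-4)·0.0000) / (11) = 0.6364
Iteration 2:
  α = (10 - (-1)·1.1429 - (2)·0.6364) / (5) = 1.9740
  β = (8 - (1)·2.0000 - (2)·0.6364) / (7) = 0.6753
  γ = (7 - (-3)·2.0000 - (-4)·1.1429) / (11) = 1.5974
Iteration 3:
  α = (10 - (-1)·0.6753 - (2)·1.5974) / (5) = 1.4961
  β = (8 - (1)·1.9740 - (2)·1.5974) / (7) = 0.4045
  γ = (7 - (-3)·1.9740 - (-4)·0.6753) / (11) = 1.4203

1.4961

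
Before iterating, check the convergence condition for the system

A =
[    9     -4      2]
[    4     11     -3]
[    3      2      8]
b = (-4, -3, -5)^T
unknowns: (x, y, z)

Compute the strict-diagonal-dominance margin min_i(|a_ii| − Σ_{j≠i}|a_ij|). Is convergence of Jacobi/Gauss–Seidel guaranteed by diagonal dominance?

3

row 1: |9| − (4+2) = 3
row 2: |11| − (4+3) = 4
row 3: |8| − (3+2) = 3
minimum over rows = 3 → strictly diagonally dominant (convergence guaranteed)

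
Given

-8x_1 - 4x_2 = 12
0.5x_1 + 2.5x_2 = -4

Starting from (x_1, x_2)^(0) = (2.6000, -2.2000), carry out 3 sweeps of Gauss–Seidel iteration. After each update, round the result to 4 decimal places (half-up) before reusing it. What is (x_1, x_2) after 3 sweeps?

(-0.7740, -1.4452)

Iteration 1:
  x_1 = (12 - (-4)·-2.2000) / (-8) = -0.4000
  x_2 = (-4 - (0.5)·-0.4000) / (2.5) = -1.5200
Iteration 2:
  x_1 = (12 - (-4)·-1.5200) / (-8) = -0.7400
  x_2 = (-4 - (0.5)·-0.7400) / (2.5) = -1.4520
Iteration 3:
  x_1 = (12 - (-4)·-1.4520) / (-8) = -0.7740
  x_2 = (-4 - (0.5)·-0.7740) / (2.5) = -1.4452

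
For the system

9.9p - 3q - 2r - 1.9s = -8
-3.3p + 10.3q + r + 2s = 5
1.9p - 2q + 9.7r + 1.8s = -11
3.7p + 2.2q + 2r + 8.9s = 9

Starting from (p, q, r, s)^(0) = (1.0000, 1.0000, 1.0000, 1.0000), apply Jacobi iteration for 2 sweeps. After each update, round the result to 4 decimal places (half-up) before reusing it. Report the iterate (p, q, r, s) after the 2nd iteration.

Iteration 1:
  p = (-8 - (-3)·1.0000 - (-2)·1.0000 - (-1.9)·1.0000) / (9.9) = -0.1111
  q = (5 - (-3.3)·1.0000 - (1)·1.0000 - (2)·1.0000) / (10.3) = 0.5146
  r = (-11 - (1.9)·1.0000 - (-2)·1.0000 - (1.8)·1.0000) / (9.7) = -1.3093
  s = (9 - (3.7)·1.0000 - (2.2)·1.0000 - (2)·1.0000) / (8.9) = 0.1236
Iteration 2:
  p = (-8 - (-3)·0.5146 - (-2)·-1.3093 - (-1.9)·0.1236) / (9.9) = -0.8929
  q = (5 - (-3.3)·-0.1111 - (1)·-1.3093 - (2)·0.1236) / (10.3) = 0.5530
  r = (-11 - (1.9)·-0.1111 - (-2)·0.5146 - (1.8)·0.1236) / (9.7) = -1.0291
  s = (9 - (3.7)·-0.1111 - (2.2)·0.5146 - (2)·-1.3093) / (8.9) = 1.2244

(-0.8929, 0.5530, -1.0291, 1.2244)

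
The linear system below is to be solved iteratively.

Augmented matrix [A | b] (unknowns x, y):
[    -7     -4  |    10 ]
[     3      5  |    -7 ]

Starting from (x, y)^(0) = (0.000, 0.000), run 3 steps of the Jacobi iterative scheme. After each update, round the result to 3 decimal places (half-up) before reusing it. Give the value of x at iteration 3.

Iteration 1:
  x = (10 - (-4)·0.000) / (-7) = -1.429
  y = (-7 - (3)·0.000) / (5) = -1.400
Iteration 2:
  x = (10 - (-4)·-1.400) / (-7) = -0.629
  y = (-7 - (3)·-1.429) / (5) = -0.543
Iteration 3:
  x = (10 - (-4)·-0.543) / (-7) = -1.118
  y = (-7 - (3)·-0.629) / (5) = -1.023

-1.118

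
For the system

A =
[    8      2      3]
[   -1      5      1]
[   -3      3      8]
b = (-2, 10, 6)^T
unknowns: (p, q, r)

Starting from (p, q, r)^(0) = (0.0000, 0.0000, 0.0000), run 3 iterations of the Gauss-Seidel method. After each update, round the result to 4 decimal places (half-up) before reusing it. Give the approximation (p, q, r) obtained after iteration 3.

Iteration 1:
  p = (-2 - (2)·0.0000 - (3)·0.0000) / (8) = -0.2500
  q = (10 - (-1)·-0.2500 - (1)·0.0000) / (5) = 1.9500
  r = (6 - (-3)·-0.2500 - (3)·1.9500) / (8) = -0.0750
Iteration 2:
  p = (-2 - (2)·1.9500 - (3)·-0.0750) / (8) = -0.7094
  q = (10 - (-1)·-0.7094 - (1)·-0.0750) / (5) = 1.8731
  r = (6 - (-3)·-0.7094 - (3)·1.8731) / (8) = -0.2184
Iteration 3:
  p = (-2 - (2)·1.8731 - (3)·-0.2184) / (8) = -0.6364
  q = (10 - (-1)·-0.6364 - (1)·-0.2184) / (5) = 1.9164
  r = (6 - (-3)·-0.6364 - (3)·1.9164) / (8) = -0.2073

(-0.6364, 1.9164, -0.2073)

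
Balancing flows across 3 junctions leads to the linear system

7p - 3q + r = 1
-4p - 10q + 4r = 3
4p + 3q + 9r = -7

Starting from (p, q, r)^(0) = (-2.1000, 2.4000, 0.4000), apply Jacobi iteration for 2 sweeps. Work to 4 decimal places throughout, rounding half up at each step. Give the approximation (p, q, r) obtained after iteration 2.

Iteration 1:
  p = (1 - (-3)·2.4000 - (1)·0.4000) / (7) = 1.1143
  q = (3 - (-4)·-2.1000 - (4)·0.4000) / (-10) = 0.7000
  r = (-7 - (4)·-2.1000 - (3)·2.4000) / (9) = -0.6444
Iteration 2:
  p = (1 - (-3)·0.7000 - (1)·-0.6444) / (7) = 0.5349
  q = (3 - (-4)·1.1143 - (4)·-0.6444) / (-10) = -1.0035
  r = (-7 - (4)·1.1143 - (3)·0.7000) / (9) = -1.5064

(0.5349, -1.0035, -1.5064)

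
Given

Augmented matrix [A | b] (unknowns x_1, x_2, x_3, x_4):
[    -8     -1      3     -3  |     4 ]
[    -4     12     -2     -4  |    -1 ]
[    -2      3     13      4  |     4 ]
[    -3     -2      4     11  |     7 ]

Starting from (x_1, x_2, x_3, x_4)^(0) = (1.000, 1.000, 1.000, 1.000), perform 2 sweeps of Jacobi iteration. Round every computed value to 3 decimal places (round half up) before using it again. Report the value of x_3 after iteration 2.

Iteration 1:
  x_1 = (4 - (-1)·1.000 - (3)·1.000 - (-3)·1.000) / (-8) = -0.625
  x_2 = (-1 - (-4)·1.000 - (-2)·1.000 - (-4)·1.000) / (12) = 0.750
  x_3 = (4 - (-2)·1.000 - (3)·1.000 - (4)·1.000) / (13) = -0.077
  x_4 = (7 - (-3)·1.000 - (-2)·1.000 - (4)·1.000) / (11) = 0.727
Iteration 2:
  x_1 = (4 - (-1)·0.750 - (3)·-0.077 - (-3)·0.727) / (-8) = -0.895
  x_2 = (-1 - (-4)·-0.625 - (-2)·-0.077 - (-4)·0.727) / (12) = -0.062
  x_3 = (4 - (-2)·-0.625 - (3)·0.750 - (4)·0.727) / (13) = -0.185
  x_4 = (7 - (-3)·-0.625 - (-2)·0.750 - (4)·-0.077) / (11) = 0.630

-0.185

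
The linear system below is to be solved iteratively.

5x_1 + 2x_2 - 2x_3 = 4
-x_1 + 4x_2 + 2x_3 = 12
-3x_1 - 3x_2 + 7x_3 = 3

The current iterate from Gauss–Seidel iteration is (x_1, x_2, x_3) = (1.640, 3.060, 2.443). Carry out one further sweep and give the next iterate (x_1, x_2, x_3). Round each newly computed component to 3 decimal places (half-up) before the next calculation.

One sweep:
  x_1 = (4 - (2)·3.060 - (-2)·2.443) / (5) = 0.553
  x_2 = (12 - (-1)·0.553 - (2)·2.443) / (4) = 1.917
  x_3 = (3 - (-3)·0.553 - (-3)·1.917) / (7) = 1.487

(0.553, 1.917, 1.487)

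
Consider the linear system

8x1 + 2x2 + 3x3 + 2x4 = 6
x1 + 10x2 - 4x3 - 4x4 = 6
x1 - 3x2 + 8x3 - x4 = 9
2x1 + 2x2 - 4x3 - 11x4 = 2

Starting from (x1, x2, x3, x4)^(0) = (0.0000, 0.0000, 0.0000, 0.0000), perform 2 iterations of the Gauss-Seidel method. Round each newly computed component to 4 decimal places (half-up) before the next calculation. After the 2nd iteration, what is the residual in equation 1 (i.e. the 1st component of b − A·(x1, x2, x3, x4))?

-1.0767

Iteration 1:
  x1 = (6 - (2)·0.0000 - (3)·0.0000 - (2)·0.0000) / (8) = 0.7500
  x2 = (6 - (1)·0.7500 - (-4)·0.0000 - (-4)·0.0000) / (10) = 0.5250
  x3 = (9 - (1)·0.7500 - (-3)·0.5250 - (-1)·0.0000) / (8) = 1.2281
  x4 = (2 - (2)·0.7500 - (2)·0.5250 - (-4)·1.2281) / (-11) = -0.3966
Iteration 2:
  x1 = (6 - (2)·0.5250 - (3)·1.2281 - (2)·-0.3966) / (8) = 0.2574
  x2 = (6 - (1)·0.2574 - (-4)·1.2281 - (-4)·-0.3966) / (10) = 0.9069
  x3 = (9 - (1)·0.2574 - (-3)·0.9069 - (-1)·-0.3966) / (8) = 1.3833
  x4 = (2 - (2)·0.2574 - (2)·0.9069 - (-4)·1.3833) / (-11) = -0.4731
Residual b − A·x = (-1.0767, 0.3144, -0.0762, 0.0005)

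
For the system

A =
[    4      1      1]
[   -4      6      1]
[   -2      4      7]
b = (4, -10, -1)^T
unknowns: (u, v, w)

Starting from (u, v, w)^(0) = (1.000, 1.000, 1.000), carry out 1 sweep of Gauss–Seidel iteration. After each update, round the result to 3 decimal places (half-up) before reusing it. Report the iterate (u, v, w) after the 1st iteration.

(0.500, -1.500, 0.857)

Iteration 1:
  u = (4 - (1)·1.000 - (1)·1.000) / (4) = 0.500
  v = (-10 - (-4)·0.500 - (1)·1.000) / (6) = -1.500
  w = (-1 - (-2)·0.500 - (4)·-1.500) / (7) = 0.857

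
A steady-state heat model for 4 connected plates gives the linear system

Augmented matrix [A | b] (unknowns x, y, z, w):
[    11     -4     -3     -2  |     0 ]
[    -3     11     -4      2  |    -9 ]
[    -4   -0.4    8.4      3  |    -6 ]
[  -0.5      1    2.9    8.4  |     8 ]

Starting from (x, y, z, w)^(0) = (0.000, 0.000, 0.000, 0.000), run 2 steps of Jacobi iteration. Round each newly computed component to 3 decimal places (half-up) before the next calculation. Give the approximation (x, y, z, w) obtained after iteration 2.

(-0.319, -1.251, -1.093, 1.296)

Iteration 1:
  x = (0 - (-4)·0.000 - (-3)·0.000 - (-2)·0.000) / (11) = 0.000
  y = (-9 - (-3)·0.000 - (-4)·0.000 - (2)·0.000) / (11) = -0.818
  z = (-6 - (-4)·0.000 - (-0.4)·0.000 - (3)·0.000) / (8.4) = -0.714
  w = (8 - (-0.5)·0.000 - (1)·0.000 - (2.9)·0.000) / (8.4) = 0.952
Iteration 2:
  x = (0 - (-4)·-0.818 - (-3)·-0.714 - (-2)·0.952) / (11) = -0.319
  y = (-9 - (-3)·0.000 - (-4)·-0.714 - (2)·0.952) / (11) = -1.251
  z = (-6 - (-4)·0.000 - (-0.4)·-0.818 - (3)·0.952) / (8.4) = -1.093
  w = (8 - (-0.5)·0.000 - (1)·-0.818 - (2.9)·-0.714) / (8.4) = 1.296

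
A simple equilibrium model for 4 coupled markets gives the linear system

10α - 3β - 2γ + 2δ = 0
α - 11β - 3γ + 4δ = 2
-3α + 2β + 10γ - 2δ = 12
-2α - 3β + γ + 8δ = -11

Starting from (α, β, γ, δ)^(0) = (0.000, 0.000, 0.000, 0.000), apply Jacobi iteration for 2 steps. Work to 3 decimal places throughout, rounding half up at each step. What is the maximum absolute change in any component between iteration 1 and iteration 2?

Iteration 1:
  α = (0 - (-3)·0.000 - (-2)·0.000 - (2)·0.000) / (10) = 0.000
  β = (2 - (1)·0.000 - (-3)·0.000 - (4)·0.000) / (-11) = -0.182
  γ = (12 - (-3)·0.000 - (2)·0.000 - (-2)·0.000) / (10) = 1.200
  δ = (-11 - (-2)·0.000 - (-3)·0.000 - (1)·0.000) / (8) = -1.375
Iteration 2:
  α = (0 - (-3)·-0.182 - (-2)·1.200 - (2)·-1.375) / (10) = 0.460
  β = (2 - (1)·0.000 - (-3)·1.200 - (4)·-1.375) / (-11) = -1.009
  γ = (12 - (-3)·0.000 - (2)·-0.182 - (-2)·-1.375) / (10) = 0.961
  δ = (-11 - (-2)·0.000 - (-3)·-0.182 - (1)·1.200) / (8) = -1.593
Change: (0.460, -0.827, -0.239, -0.218) → max |·| = 0.827

0.827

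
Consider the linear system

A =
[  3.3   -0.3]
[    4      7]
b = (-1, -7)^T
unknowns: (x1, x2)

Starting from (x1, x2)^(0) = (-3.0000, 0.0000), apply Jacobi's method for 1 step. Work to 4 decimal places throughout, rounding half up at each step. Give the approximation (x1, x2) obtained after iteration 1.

Iteration 1:
  x1 = (-1 - (-0.3)·0.0000) / (3.3) = -0.3030
  x2 = (-7 - (4)·-3.0000) / (7) = 0.7143

(-0.3030, 0.7143)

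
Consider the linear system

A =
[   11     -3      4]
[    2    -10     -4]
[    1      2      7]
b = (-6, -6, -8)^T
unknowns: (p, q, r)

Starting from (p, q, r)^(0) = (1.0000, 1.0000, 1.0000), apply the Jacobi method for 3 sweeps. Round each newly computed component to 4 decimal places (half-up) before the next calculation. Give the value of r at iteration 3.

-1.4768

Iteration 1:
  p = (-6 - (-3)·1.0000 - (4)·1.0000) / (11) = -0.6364
  q = (-6 - (2)·1.0000 - (-4)·1.0000) / (-10) = 0.4000
  r = (-8 - (1)·1.0000 - (2)·1.0000) / (7) = -1.5714
Iteration 2:
  p = (-6 - (-3)·0.4000 - (4)·-1.5714) / (11) = 0.1351
  q = (-6 - (2)·-0.6364 - (-4)·-1.5714) / (-10) = 1.1013
  r = (-8 - (1)·-0.6364 - (2)·0.4000) / (7) = -1.1662
Iteration 3:
  p = (-6 - (-3)·1.1013 - (4)·-1.1662) / (11) = 0.1790
  q = (-6 - (2)·0.1351 - (-4)·-1.1662) / (-10) = 1.0935
  r = (-8 - (1)·0.1351 - (2)·1.1013) / (7) = -1.4768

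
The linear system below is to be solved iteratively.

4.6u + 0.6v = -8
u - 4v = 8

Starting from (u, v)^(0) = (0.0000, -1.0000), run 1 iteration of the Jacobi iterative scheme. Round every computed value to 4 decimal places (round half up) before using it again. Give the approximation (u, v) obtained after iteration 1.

(-1.6087, -2.0000)

Iteration 1:
  u = (-8 - (0.6)·-1.0000) / (4.6) = -1.6087
  v = (8 - (1)·0.0000) / (-4) = -2.0000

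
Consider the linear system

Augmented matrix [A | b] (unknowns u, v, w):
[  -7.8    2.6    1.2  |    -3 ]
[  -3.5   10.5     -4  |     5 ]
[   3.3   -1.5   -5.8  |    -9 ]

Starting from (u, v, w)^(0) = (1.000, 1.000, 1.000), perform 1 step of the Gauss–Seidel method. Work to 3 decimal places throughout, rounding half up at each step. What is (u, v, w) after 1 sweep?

Iteration 1:
  u = (-3 - (2.6)·1.000 - (1.2)·1.000) / (-7.8) = 0.872
  v = (5 - (-3.5)·0.872 - (-4)·1.000) / (10.5) = 1.148
  w = (-9 - (3.3)·0.872 - (-1.5)·1.148) / (-5.8) = 1.751

(0.872, 1.148, 1.751)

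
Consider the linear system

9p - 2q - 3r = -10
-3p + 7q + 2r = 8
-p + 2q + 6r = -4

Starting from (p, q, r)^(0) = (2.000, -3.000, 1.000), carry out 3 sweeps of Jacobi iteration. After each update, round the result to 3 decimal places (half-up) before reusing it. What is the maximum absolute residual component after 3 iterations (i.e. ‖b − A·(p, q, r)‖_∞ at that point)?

4.302

Iteration 1:
  p = (-10 - (-2)·-3.000 - (-3)·1.000) / (9) = -1.444
  q = (8 - (-3)·2.000 - (2)·1.000) / (7) = 1.714
  r = (-4 - (-1)·2.000 - (2)·-3.000) / (6) = 0.667
Iteration 2:
  p = (-10 - (-2)·1.714 - (-3)·0.667) / (9) = -0.508
  q = (8 - (-3)·-1.444 - (2)·0.667) / (7) = 0.333
  r = (-4 - (-1)·-1.444 - (2)·1.714) / (6) = -1.479
Iteration 3:
  p = (-10 - (-2)·0.333 - (-3)·-1.479) / (9) = -1.530
  q = (8 - (-3)·-0.508 - (2)·-1.479) / (7) = 1.348
  r = (-4 - (-1)·-0.508 - (2)·0.333) / (6) = -0.862
Residual b − A·x = (3.880, -4.302, -3.054); ∞-norm = 4.302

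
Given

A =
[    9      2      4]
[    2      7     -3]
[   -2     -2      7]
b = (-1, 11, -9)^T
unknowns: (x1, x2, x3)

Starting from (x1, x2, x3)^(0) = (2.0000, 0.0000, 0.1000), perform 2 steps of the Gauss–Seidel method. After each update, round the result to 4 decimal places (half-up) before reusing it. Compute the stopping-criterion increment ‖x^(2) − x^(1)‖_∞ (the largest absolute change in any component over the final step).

Iteration 1:
  x1 = (-1 - (2)·0.0000 - (4)·0.1000) / (9) = -0.1556
  x2 = (11 - (2)·-0.1556 - (-3)·0.1000) / (7) = 1.6587
  x3 = (-9 - (-2)·-0.1556 - (-2)·1.6587) / (7) = -0.8563
Iteration 2:
  x1 = (-1 - (2)·1.6587 - (4)·-0.8563) / (9) = -0.0991
  x2 = (11 - (2)·-0.0991 - (-3)·-0.8563) / (7) = 1.2328
  x3 = (-9 - (-2)·-0.0991 - (-2)·1.2328) / (7) = -0.9618
Change: (0.0565, -0.4259, -0.1055) → max |·| = 0.4259

0.4259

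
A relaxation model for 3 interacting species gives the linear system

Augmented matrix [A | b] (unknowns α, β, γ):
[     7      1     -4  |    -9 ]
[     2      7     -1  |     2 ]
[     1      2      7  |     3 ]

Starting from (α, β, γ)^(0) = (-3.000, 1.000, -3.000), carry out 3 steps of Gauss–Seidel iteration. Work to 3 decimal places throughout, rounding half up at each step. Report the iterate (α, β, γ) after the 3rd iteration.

(-1.163, 0.673, 0.402)

Iteration 1:
  α = (-9 - (1)·1.000 - (-4)·-3.000) / (7) = -3.143
  β = (2 - (2)·-3.143 - (-1)·-3.000) / (7) = 0.755
  γ = (3 - (1)·-3.143 - (2)·0.755) / (7) = 0.662
Iteration 2:
  α = (-9 - (1)·0.755 - (-4)·0.662) / (7) = -1.015
  β = (2 - (2)·-1.015 - (-1)·0.662) / (7) = 0.670
  γ = (3 - (1)·-1.015 - (2)·0.670) / (7) = 0.382
Iteration 3:
  α = (-9 - (1)·0.670 - (-4)·0.382) / (7) = -1.163
  β = (2 - (2)·-1.163 - (-1)·0.382) / (7) = 0.673
  γ = (3 - (1)·-1.163 - (2)·0.673) / (7) = 0.402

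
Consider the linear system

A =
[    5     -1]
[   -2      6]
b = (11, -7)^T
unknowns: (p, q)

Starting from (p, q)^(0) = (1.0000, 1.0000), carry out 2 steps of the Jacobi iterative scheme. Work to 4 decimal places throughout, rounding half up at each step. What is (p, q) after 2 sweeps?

Iteration 1:
  p = (11 - (-1)·1.0000) / (5) = 2.4000
  q = (-7 - (-2)·1.0000) / (6) = -0.8333
Iteration 2:
  p = (11 - (-1)·-0.8333) / (5) = 2.0333
  q = (-7 - (-2)·2.4000) / (6) = -0.3667

(2.0333, -0.3667)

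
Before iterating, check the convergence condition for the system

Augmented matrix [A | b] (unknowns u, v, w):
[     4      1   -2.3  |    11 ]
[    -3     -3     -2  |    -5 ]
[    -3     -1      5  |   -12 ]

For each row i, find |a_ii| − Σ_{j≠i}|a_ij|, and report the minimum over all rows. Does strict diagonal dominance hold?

-2

row 1: |4| − (1+2.3) = 0.7
row 2: |-3| − (3+2) = -2
row 3: |5| − (3+1) = 1
minimum over rows = -2 → not strictly diagonally dominant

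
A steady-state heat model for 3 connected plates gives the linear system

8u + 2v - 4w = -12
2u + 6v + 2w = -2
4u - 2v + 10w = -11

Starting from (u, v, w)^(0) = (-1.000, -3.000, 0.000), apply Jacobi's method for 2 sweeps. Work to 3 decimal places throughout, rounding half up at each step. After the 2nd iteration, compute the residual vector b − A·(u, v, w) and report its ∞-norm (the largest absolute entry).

Iteration 1:
  u = (-12 - (2)·-3.000 - (-4)·0.000) / (8) = -0.750
  v = (-2 - (2)·-1.000 - (2)·0.000) / (6) = 0.000
  w = (-11 - (4)·-1.000 - (-2)·-3.000) / (10) = -1.300
Iteration 2:
  u = (-12 - (2)·0.000 - (-4)·-1.300) / (8) = -2.150
  v = (-2 - (2)·-0.750 - (2)·-1.300) / (6) = 0.350
  w = (-11 - (4)·-0.750 - (-2)·0.000) / (10) = -0.800
Residual b − A·x = (1.300, 1.800, 6.300); ∞-norm = 6.300

6.300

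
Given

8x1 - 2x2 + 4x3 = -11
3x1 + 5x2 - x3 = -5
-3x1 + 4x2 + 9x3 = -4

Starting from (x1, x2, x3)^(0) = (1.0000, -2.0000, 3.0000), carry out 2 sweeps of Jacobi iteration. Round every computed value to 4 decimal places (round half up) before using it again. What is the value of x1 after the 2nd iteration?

Iteration 1:
  x1 = (-11 - (-2)·-2.0000 - (4)·3.0000) / (8) = -3.3750
  x2 = (-5 - (3)·1.0000 - (-1)·3.0000) / (5) = -1.0000
  x3 = (-4 - (-3)·1.0000 - (4)·-2.0000) / (9) = 0.7778
Iteration 2:
  x1 = (-11 - (-2)·-1.0000 - (4)·0.7778) / (8) = -2.0139
  x2 = (-5 - (3)·-3.3750 - (-1)·0.7778) / (5) = 1.1806
  x3 = (-4 - (-3)·-3.3750 - (4)·-1.0000) / (9) = -1.1250

-2.0139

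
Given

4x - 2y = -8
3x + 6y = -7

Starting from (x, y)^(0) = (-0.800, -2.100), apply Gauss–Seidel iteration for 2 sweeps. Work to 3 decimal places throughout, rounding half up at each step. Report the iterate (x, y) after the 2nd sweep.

(-1.821, -0.256)

Iteration 1:
  x = (-8 - (-2)·-2.100) / (4) = -3.050
  y = (-7 - (3)·-3.050) / (6) = 0.358
Iteration 2:
  x = (-8 - (-2)·0.358) / (4) = -1.821
  y = (-7 - (3)·-1.821) / (6) = -0.256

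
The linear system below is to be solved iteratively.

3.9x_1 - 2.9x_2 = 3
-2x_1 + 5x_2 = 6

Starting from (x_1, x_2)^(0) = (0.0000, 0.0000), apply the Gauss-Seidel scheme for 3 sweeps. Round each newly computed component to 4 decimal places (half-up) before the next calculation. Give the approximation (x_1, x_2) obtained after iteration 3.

Iteration 1:
  x_1 = (3 - (-2.9)·0.0000) / (3.9) = 0.7692
  x_2 = (6 - (-2)·0.7692) / (5) = 1.5077
Iteration 2:
  x_1 = (3 - (-2.9)·1.5077) / (3.9) = 1.8903
  x_2 = (6 - (-2)·1.8903) / (5) = 1.9561
Iteration 3:
  x_1 = (3 - (-2.9)·1.9561) / (3.9) = 2.2238
  x_2 = (6 - (-2)·2.2238) / (5) = 2.0895

(2.2238, 2.0895)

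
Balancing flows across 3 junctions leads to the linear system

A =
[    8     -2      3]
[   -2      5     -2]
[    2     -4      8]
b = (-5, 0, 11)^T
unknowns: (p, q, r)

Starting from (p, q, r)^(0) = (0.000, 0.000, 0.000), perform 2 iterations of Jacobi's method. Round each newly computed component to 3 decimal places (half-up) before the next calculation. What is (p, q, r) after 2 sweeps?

Iteration 1:
  p = (-5 - (-2)·0.000 - (3)·0.000) / (8) = -0.625
  q = (0 - (-2)·0.000 - (-2)·0.000) / (5) = 0.000
  r = (11 - (2)·0.000 - (-4)·0.000) / (8) = 1.375
Iteration 2:
  p = (-5 - (-2)·0.000 - (3)·1.375) / (8) = -1.141
  q = (0 - (-2)·-0.625 - (-2)·1.375) / (5) = 0.300
  r = (11 - (2)·-0.625 - (-4)·0.000) / (8) = 1.531

(-1.141, 0.300, 1.531)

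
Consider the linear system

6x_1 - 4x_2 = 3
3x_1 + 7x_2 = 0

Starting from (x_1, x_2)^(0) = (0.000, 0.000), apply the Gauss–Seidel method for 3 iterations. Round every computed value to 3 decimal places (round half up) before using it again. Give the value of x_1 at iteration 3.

Iteration 1:
  x_1 = (3 - (-4)·0.000) / (6) = 0.500
  x_2 = (0 - (3)·0.500) / (7) = -0.214
Iteration 2:
  x_1 = (3 - (-4)·-0.214) / (6) = 0.357
  x_2 = (0 - (3)·0.357) / (7) = -0.153
Iteration 3:
  x_1 = (3 - (-4)·-0.153) / (6) = 0.398
  x_2 = (0 - (3)·0.398) / (7) = -0.171

0.398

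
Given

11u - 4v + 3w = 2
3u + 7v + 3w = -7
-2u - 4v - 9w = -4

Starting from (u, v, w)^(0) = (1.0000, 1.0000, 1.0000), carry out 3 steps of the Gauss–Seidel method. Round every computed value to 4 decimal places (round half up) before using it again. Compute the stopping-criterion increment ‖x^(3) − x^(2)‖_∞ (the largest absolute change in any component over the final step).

0.1244

Iteration 1:
  u = (2 - (-4)·1.0000 - (3)·1.0000) / (11) = 0.2727
  v = (-7 - (3)·0.2727 - (3)·1.0000) / (7) = -1.5454
  w = (-4 - (-2)·0.2727 - (-4)·-1.5454) / (-9) = 1.0707
Iteration 2:
  u = (2 - (-4)·-1.5454 - (3)·1.0707) / (11) = -0.6722
  v = (-7 - (3)·-0.6722 - (3)·1.0707) / (7) = -1.1708
  w = (-4 - (-2)·-0.6722 - (-4)·-1.1708) / (-9) = 1.1142
Iteration 3:
  u = (2 - (-4)·-1.1708 - (3)·1.1142) / (11) = -0.5478
  v = (-7 - (3)·-0.5478 - (3)·1.1142) / (7) = -1.2427
  w = (-4 - (-2)·-0.5478 - (-4)·-1.2427) / (-9) = 1.1185
Change: (0.1244, -0.0719, 0.0043) → max |·| = 0.1244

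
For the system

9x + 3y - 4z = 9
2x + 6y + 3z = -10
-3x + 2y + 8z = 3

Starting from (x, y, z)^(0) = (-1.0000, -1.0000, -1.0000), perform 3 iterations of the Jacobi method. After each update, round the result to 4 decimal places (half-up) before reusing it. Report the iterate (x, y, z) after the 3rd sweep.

Iteration 1:
  x = (9 - (3)·-1.0000 - (-4)·-1.0000) / (9) = 0.8889
  y = (-10 - (2)·-1.0000 - (3)·-1.0000) / (6) = -0.8333
  z = (3 - (-3)·-1.0000 - (2)·-1.0000) / (8) = 0.2500
Iteration 2:
  x = (9 - (3)·-0.8333 - (-4)·0.2500) / (9) = 1.3889
  y = (-10 - (2)·0.8889 - (3)·0.2500) / (6) = -2.0880
  z = (3 - (-3)·0.8889 - (2)·-0.8333) / (8) = 0.9167
Iteration 3:
  x = (9 - (3)·-2.0880 - (-4)·0.9167) / (9) = 2.1034
  y = (-10 - (2)·1.3889 - (3)·0.9167) / (6) = -2.5880
  z = (3 - (-3)·1.3889 - (2)·-2.0880) / (8) = 1.4178

(2.1034, -2.5880, 1.4178)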